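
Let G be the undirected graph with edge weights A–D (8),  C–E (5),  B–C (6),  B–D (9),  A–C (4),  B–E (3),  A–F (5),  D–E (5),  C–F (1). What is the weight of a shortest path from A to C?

4

A few of the A→C routes:
A-D-B-C: 8 + 9 + 6 = 23
A-C: 4
A-F-C: 5 + 1 = 6
A-D-E-C: 8 + 5 + 5 = 18
A-D-E-B-C: 8 + 5 + 3 + 6 = 22
The minimum is 4.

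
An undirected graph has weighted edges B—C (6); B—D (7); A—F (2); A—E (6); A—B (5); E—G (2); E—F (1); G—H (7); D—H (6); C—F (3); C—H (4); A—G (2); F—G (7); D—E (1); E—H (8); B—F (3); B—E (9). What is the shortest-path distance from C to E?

Checking several routes:
C→F→A→G→E: 3 + 2 + 2 + 2 = 9
C→F→A→E: 3 + 2 + 6 = 11
C→F→E: 3 + 1 = 4
C→B→F→E: 6 + 3 + 1 = 10
Best route has total 4.

4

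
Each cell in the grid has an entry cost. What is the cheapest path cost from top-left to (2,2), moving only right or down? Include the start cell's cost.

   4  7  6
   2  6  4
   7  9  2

Take (0,0) (1,0) (1,1) (1,2) (2,2) for a total of 4 + 2 + 6 + 4 + 2 = 18.
(Top row then right column would cost 23.)

18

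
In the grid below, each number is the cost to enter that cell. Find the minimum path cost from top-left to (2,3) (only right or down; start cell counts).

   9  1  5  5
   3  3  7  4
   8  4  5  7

One optimal route is r0c0→r0c1→r1c1→r2c1→r2c2→r2c3.
Its cost is 9 + 1 + 3 + 4 + 5 + 7 = 29.
(Top row then right column would cost 31.)

29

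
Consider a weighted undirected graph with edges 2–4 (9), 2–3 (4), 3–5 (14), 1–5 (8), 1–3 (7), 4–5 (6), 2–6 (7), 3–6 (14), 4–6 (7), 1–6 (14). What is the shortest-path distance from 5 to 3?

A few of the 5→3 routes:
5 - 3: 14
5 - 4 - 6 - 2 - 3: 6 + 7 + 7 + 4 = 24
5 - 1 - 3: 8 + 7 = 15
5 - 4 - 2 - 3: 6 + 9 + 4 = 19
Shortest: 14.

14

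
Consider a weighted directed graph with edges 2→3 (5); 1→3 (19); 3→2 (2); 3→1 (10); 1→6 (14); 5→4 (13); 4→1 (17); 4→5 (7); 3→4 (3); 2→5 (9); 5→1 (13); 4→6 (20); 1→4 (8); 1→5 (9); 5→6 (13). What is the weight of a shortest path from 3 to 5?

Paths from 3 to 5:
3 -> 1 -> 4 -> 5: 10 + 8 + 7 = 25
3 -> 1 -> 5: 10 + 9 = 19
3 -> 2 -> 5: 2 + 9 = 11
3 -> 4 -> 1 -> 5: 3 + 17 + 9 = 29
3 -> 4 -> 5: 3 + 7 = 10
The minimum is 10.

10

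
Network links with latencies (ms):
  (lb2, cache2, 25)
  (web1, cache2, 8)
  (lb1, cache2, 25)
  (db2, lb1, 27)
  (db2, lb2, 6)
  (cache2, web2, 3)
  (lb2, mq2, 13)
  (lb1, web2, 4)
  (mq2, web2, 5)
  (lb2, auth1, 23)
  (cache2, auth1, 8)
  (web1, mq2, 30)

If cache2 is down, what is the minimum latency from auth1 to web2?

Paths from auth1 to web2 avoiding cache2:
auth1 -> lb2 -> mq2 -> web2: 23 + 13 + 5 = 41
auth1 -> lb2 -> db2 -> lb1 -> web2: 23 + 6 + 27 + 4 = 60
Shortest: 41 ms.

41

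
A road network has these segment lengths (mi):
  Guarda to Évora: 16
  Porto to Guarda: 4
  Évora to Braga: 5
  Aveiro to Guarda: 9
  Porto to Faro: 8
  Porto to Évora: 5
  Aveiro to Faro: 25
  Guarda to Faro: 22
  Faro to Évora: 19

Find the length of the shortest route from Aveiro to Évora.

Comparing a few candidate routes:
Aveiro → Guarda → Porto → Évora: 9 + 4 + 5 = 18
Aveiro → Guarda → Évora: 9 + 16 = 25
Aveiro → Faro → Porto → Évora: 25 + 8 + 5 = 38
Shortest: 18 mi.

18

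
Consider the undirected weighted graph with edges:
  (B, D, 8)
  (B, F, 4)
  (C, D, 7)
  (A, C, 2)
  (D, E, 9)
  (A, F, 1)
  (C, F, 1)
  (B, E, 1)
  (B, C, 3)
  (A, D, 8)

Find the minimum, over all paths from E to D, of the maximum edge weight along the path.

Some routes from E to D:
E-B-F-A-D: max(1, 4, 1, 8) = 8
E-B-C-D: max(1, 3, 7) = 7
E-B-F-C-D: max(1, 4, 1, 7) = 7
E-B-F-C-A-D: max(1, 4, 1, 2, 8) = 8
E-B-F-A-C-D: max(1, 4, 1, 2, 7) = 7
Best route has worst link 7.

7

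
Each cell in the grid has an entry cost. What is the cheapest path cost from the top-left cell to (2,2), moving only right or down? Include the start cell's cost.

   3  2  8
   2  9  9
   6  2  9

Best path: [0,0] -> [1,0] -> [2,0] -> [2,1] -> [2,2]
Cost: 3 + 2 + 6 + 2 + 9 = 22
For comparison, the top-then-right route costs 31.

22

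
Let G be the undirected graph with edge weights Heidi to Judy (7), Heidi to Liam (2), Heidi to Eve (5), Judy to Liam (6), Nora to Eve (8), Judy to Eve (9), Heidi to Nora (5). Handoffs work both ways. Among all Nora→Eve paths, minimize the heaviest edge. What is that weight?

5

Checking several routes:
Nora → Heidi → Eve: max(5, 5) = 5
Nora → Eve: max(8) = 8
Nora → Heidi → Judy → Eve: max(5, 7, 9) = 9
Smallest bottleneck: 5.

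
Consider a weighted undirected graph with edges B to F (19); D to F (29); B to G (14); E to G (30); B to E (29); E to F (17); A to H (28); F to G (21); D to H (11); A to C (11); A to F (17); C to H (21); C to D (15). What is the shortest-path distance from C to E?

Some routes from C to E:
C-H-A-F-E: 21 + 28 + 17 + 17 = 83
C-A-F-G-E: 11 + 17 + 21 + 30 = 79
C-D-F-E: 15 + 29 + 17 = 61
C-A-F-B-E: 11 + 17 + 19 + 29 = 76
C-A-F-E: 11 + 17 + 17 = 45
C-H-D-F-E: 21 + 11 + 29 + 17 = 78
Shortest: 45.

45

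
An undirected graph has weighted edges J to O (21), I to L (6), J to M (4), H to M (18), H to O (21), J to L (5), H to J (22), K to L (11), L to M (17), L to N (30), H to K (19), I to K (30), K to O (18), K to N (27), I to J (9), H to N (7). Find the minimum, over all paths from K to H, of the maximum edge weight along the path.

Comparing a few candidate routes:
K → L → J → M → H: max(11, 5, 4, 18) = 18
K → L → I → J → M → H: max(11, 6, 9, 4, 18) = 18
K → H: max(19) = 19
K → L → M → H: max(11, 17, 18) = 18
Smallest bottleneck: 18.

18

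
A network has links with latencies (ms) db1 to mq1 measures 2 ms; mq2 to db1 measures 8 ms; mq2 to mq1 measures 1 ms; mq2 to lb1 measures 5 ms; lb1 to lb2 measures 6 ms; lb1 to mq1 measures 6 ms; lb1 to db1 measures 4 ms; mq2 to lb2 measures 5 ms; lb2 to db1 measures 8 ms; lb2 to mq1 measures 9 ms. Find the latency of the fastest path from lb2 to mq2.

Comparing a few candidate routes:
lb2 - db1 - mq1 - mq2: 8 + 2 + 1 = 11
lb2 - mq2: 5
lb2 - mq1 - mq2: 9 + 1 = 10
Shortest: 5 ms.

5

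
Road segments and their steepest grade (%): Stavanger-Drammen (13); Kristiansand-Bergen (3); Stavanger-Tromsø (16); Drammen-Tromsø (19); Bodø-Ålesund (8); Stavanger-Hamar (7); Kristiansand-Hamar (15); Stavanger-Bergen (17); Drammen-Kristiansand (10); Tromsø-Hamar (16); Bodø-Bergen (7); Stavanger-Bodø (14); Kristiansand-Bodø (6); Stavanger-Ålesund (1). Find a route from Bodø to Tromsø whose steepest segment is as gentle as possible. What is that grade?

Checking several routes:
Bodø→Stavanger→Tromsø: max(14, 16) = 16
Bodø→Stavanger→Hamar→Tromsø: max(14, 7, 16) = 16
Bodø→Stavanger→Drammen→Kristiansand→Hamar→Tromsø: max(14, 13, 10, 15, 16) = 16
Smallest bottleneck: 16%.

16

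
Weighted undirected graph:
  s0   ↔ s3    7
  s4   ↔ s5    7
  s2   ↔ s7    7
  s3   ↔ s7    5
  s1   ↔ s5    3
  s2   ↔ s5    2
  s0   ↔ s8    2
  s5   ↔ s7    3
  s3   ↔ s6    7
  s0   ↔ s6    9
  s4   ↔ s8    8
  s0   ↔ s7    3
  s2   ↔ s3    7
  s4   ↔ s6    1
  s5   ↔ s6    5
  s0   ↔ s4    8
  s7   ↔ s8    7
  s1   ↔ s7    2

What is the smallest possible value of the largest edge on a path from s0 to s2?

A few of the s0→s2 routes:
s0 - s3 - s6 - s5 - s7 - s2: max(7, 7, 5, 3, 7) = 7
s0 - s3 - s6 - s4 - s5 - s1 - s7 - s2: max(7, 7, 1, 7, 3, 2, 7) = 7
s0 - s3 - s6 - s4 - s5 - s7 - s2: max(7, 7, 1, 7, 3, 7) = 7
s0 - s7 - s5 - s2: max(3, 3, 2) = 3
s0 - s3 - s6 - s4 - s5 - s2: max(7, 7, 1, 7, 2) = 7
s0 - s7 - s1 - s5 - s2: max(3, 2, 3, 2) = 3
Best route has worst link 3.

3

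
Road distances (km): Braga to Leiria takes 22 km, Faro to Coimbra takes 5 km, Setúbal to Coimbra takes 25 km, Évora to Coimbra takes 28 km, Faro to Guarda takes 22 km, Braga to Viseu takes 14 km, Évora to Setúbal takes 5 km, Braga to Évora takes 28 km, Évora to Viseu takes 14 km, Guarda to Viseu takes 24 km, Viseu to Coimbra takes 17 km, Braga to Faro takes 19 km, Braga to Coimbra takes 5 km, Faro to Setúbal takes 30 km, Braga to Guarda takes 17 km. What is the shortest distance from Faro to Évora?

Checking several routes:
Faro→Setúbal→Évora: 30 + 5 = 35
Faro→Coimbra→Évora: 5 + 28 = 33
Faro→Coimbra→Setúbal→Évora: 5 + 25 + 5 = 35
Faro→Coimbra→Viseu→Évora: 5 + 17 + 14 = 36
The minimum is 33 km.

33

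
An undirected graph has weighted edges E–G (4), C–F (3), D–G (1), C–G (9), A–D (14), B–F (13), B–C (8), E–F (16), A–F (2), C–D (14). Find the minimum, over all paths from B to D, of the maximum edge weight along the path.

9

Comparing a few candidate routes:
B → F → C → G → D: max(13, 3, 9, 1) = 13
B → C → D: max(8, 14) = 14
B → C → G → D: max(8, 9, 1) = 9
The minimum achievable maximum is 9.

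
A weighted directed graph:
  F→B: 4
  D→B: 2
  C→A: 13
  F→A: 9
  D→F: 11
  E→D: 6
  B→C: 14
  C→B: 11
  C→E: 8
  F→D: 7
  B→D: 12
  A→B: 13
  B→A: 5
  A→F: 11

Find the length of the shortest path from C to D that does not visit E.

23

A few of the C→D routes:
C -> B -> A -> F -> D: 11 + 5 + 11 + 7 = 34
C -> A -> B -> D: 13 + 13 + 12 = 38
C -> A -> F -> D: 13 + 11 + 7 = 31
C -> B -> D: 11 + 12 = 23
Shortest: 23.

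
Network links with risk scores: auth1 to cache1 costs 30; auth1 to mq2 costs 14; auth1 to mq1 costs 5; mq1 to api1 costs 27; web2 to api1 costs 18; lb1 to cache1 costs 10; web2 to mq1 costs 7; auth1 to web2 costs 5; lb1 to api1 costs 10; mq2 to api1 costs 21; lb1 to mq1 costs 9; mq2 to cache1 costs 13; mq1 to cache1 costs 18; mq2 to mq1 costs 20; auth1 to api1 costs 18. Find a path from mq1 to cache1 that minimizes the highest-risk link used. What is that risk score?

10

Checking several routes:
mq1→lb1→api1→auth1→mq2→cache1: max(9, 10, 18, 14, 13) = 18
mq1→lb1→api1→web2→auth1→mq2→cache1: max(9, 10, 18, 5, 14, 13) = 18
mq1→web2→auth1→mq2→cache1: max(7, 5, 14, 13) = 14
mq1→auth1→mq2→cache1: max(5, 14, 13) = 14
mq1→lb1→cache1: max(9, 10) = 10
Best route has worst link 10.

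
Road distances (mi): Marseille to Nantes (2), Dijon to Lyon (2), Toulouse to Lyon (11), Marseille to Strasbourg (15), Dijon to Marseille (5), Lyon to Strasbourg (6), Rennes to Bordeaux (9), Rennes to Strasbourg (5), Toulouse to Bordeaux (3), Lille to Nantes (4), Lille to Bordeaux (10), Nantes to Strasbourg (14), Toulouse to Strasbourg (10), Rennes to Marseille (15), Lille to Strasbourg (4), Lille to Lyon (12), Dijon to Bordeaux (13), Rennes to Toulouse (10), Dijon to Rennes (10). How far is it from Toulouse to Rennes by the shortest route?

10

Checking several routes:
Toulouse→Bordeaux→Lille→Strasbourg→Rennes: 3 + 10 + 4 + 5 = 22
Toulouse→Strasbourg→Rennes: 10 + 5 = 15
Toulouse→Bordeaux→Rennes: 3 + 9 = 12
Toulouse→Rennes: 10
Shortest: 10 mi.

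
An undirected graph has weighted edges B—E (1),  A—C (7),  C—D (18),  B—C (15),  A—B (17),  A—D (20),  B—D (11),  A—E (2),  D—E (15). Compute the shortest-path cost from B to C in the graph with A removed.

15

Routes from B to C avoiding A:
B - D - C: 11 + 18 = 29
B - C: 15
B - E - D - C: 1 + 15 + 18 = 34
Best route has total 15.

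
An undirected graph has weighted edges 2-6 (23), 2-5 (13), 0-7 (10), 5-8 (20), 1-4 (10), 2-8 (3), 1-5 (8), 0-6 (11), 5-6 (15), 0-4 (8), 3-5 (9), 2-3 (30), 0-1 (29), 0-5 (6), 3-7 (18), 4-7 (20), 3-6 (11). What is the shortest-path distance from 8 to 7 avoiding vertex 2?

Checking several routes:
8 - 5 - 3 - 7: 20 + 9 + 18 = 47
8 - 5 - 0 - 4 - 7: 20 + 6 + 8 + 20 = 54
8 - 5 - 0 - 7: 20 + 6 + 10 = 36
Best route has total 36.

36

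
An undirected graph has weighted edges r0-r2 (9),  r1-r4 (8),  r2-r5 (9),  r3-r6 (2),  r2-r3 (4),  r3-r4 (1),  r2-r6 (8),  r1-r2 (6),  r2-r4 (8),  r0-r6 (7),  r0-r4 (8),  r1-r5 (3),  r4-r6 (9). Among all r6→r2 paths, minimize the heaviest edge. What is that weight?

Checking several routes:
r6-r0-r4-r3-r2: max(7, 8, 1, 4) = 8
r6-r0-r4-r1-r2: max(7, 8, 8, 6) = 8
r6-r3-r2: max(2, 4) = 4
r6-r3-r4-r1-r2: max(2, 1, 8, 6) = 8
r6-r0-r4-r2: max(7, 8, 8) = 8
r6-r3-r4-r2: max(2, 1, 8) = 8
Smallest bottleneck: 4.

4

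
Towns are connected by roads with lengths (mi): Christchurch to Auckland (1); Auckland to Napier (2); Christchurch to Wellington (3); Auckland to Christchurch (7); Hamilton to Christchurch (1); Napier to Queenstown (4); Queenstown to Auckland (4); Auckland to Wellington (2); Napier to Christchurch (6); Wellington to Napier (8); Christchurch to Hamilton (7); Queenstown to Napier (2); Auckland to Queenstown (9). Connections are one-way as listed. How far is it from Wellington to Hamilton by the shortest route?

Candidate routes:
Wellington→Napier→Queenstown→Auckland→Christchurch→Hamilton: 8 + 4 + 4 + 7 + 7 = 30
Wellington→Napier→Christchurch→Hamilton: 8 + 6 + 7 = 21
The minimum is 21 mi.

21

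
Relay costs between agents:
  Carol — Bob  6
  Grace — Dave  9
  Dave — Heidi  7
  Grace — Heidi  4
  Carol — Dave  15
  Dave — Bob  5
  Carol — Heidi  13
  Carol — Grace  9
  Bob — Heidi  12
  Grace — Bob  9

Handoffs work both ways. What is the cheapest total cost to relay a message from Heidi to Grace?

Checking several routes:
Heidi → Dave → Bob → Grace: 7 + 5 + 9 = 21
Heidi → Dave → Grace: 7 + 9 = 16
Heidi → Grace: 4
Heidi → Bob → Grace: 12 + 9 = 21
Heidi → Carol → Grace: 13 + 9 = 22
Best route has total 4.

4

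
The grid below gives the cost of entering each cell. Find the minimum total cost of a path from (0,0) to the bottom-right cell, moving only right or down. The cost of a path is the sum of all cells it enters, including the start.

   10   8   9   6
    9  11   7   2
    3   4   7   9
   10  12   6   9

One optimal route is [0,0] [1,0] [2,0] [2,1] [2,2] [3,2] [3,3].
Its cost is 10 + 9 + 3 + 4 + 7 + 6 + 9 = 48.
(Top row then right column would cost 53.)

48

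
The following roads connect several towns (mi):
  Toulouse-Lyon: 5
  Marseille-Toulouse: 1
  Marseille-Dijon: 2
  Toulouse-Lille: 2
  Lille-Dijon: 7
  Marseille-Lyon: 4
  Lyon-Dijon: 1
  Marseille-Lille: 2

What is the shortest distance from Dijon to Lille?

4

Some routes from Dijon to Lille:
Dijon -> Marseille -> Toulouse -> Lille: 2 + 1 + 2 = 5
Dijon -> Lille: 7
Dijon -> Lyon -> Marseille -> Lille: 1 + 4 + 2 = 7
Dijon -> Marseille -> Lille: 2 + 2 = 4
The minimum is 4 mi.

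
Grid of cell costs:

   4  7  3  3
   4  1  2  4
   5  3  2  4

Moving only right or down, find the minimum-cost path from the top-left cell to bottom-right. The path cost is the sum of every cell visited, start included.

Best path: [0,0]→[1,0]→[1,1]→[1,2]→[2,2]→[2,3]
Cost: 4 + 4 + 1 + 2 + 2 + 4 = 17

17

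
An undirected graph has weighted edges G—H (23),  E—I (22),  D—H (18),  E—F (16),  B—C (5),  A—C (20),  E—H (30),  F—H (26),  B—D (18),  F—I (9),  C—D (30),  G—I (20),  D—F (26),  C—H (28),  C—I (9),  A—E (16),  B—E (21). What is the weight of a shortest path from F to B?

Checking several routes:
F → I → E → B: 9 + 22 + 21 = 52
F → D → B: 26 + 18 = 44
F → E → B: 16 + 21 = 37
F → I → C → B: 9 + 9 + 5 = 23
Best route has total 23.

23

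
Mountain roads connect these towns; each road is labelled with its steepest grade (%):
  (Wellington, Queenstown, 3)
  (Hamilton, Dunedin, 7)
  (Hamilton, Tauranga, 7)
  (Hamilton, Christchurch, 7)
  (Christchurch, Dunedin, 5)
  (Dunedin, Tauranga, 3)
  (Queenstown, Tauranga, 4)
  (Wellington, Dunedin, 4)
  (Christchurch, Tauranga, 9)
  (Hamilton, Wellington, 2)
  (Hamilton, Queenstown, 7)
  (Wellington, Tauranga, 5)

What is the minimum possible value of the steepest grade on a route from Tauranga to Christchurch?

5

Comparing a few candidate routes:
Tauranga-Dunedin-Christchurch: max(3, 5) = 5
Tauranga-Queenstown-Hamilton-Christchurch: max(4, 7, 7) = 7
Tauranga-Wellington-Dunedin-Christchurch: max(5, 4, 5) = 5
Tauranga-Queenstown-Wellington-Dunedin-Christchurch: max(4, 3, 4, 5) = 5
Tauranga-Queenstown-Hamilton-Dunedin-Christchurch: max(4, 7, 7, 5) = 7
Tauranga-Queenstown-Hamilton-Wellington-Dunedin-Christchurch: max(4, 7, 2, 4, 5) = 7
The minimum achievable maximum is 5%.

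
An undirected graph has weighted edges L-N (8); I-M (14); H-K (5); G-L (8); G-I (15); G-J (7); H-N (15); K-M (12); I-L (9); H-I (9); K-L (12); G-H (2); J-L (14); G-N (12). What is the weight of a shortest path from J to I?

18

A few of the J→I routes:
J → L → I: 14 + 9 = 23
J → G → L → I: 7 + 8 + 9 = 24
J → L → G → H → I: 14 + 8 + 2 + 9 = 33
J → G → H → K → L → I: 7 + 2 + 5 + 12 + 9 = 35
J → G → H → I: 7 + 2 + 9 = 18
J → G → I: 7 + 15 = 22
The minimum is 18.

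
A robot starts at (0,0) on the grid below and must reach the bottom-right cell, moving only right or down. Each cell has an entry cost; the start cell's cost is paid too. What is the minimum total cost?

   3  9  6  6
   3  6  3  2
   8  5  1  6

22

Take (0,0)→(1,0)→(1,1)→(1,2)→(2,2)→(2,3) for a total of 3 + 3 + 6 + 3 + 1 + 6 = 22.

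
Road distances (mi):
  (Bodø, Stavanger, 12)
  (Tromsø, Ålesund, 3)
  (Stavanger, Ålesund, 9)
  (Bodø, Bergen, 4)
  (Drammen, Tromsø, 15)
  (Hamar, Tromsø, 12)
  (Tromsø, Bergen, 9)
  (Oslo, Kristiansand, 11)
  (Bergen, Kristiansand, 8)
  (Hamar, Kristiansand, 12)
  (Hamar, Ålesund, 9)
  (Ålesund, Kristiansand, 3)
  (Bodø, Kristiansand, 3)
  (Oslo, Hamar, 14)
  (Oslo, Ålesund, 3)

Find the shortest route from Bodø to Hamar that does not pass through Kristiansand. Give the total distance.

25

A few of the Bodø→Hamar routes:
Bodø-Bergen-Tromsø-Hamar: 4 + 9 + 12 = 25
Bodø-Bergen-Tromsø-Ålesund-Hamar: 4 + 9 + 3 + 9 = 25
Bodø-Stavanger-Ålesund-Hamar: 12 + 9 + 9 = 30
Bodø-Bergen-Tromsø-Ålesund-Oslo-Hamar: 4 + 9 + 3 + 3 + 14 = 33
Bodø-Stavanger-Ålesund-Tromsø-Hamar: 12 + 9 + 3 + 12 = 36
Shortest: 25 mi.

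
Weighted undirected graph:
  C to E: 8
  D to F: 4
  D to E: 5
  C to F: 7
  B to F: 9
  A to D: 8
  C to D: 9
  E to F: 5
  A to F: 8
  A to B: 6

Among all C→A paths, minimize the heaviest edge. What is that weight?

8

Some routes from C to A:
C - F - E - D - A: max(7, 5, 5, 8) = 8
C - E - D - A: max(8, 5, 8) = 8
C - F - D - A: max(7, 4, 8) = 8
C - F - A: max(7, 8) = 8
Best route has worst link 8.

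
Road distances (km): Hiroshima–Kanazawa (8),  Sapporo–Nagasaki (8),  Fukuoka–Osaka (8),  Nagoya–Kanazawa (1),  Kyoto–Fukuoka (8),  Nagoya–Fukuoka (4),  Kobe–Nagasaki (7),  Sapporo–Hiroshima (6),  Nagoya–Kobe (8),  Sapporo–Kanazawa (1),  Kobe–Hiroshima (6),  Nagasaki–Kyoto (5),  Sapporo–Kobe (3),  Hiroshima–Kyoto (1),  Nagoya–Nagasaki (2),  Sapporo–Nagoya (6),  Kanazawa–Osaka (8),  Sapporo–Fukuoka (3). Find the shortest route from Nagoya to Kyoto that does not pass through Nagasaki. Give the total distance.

A few of the Nagoya→Kyoto routes:
Nagoya -> Fukuoka -> Kyoto: 4 + 8 = 12
Nagoya -> Kanazawa -> Sapporo -> Hiroshima -> Kyoto: 1 + 1 + 6 + 1 = 9
Nagoya -> Kanazawa -> Sapporo -> Fukuoka -> Kyoto: 1 + 1 + 3 + 8 = 13
Nagoya -> Kanazawa -> Hiroshima -> Kyoto: 1 + 8 + 1 = 10
Nagoya -> Kanazawa -> Sapporo -> Kobe -> Hiroshima -> Kyoto: 1 + 1 + 3 + 6 + 1 = 12
Best route has total 9 km.

9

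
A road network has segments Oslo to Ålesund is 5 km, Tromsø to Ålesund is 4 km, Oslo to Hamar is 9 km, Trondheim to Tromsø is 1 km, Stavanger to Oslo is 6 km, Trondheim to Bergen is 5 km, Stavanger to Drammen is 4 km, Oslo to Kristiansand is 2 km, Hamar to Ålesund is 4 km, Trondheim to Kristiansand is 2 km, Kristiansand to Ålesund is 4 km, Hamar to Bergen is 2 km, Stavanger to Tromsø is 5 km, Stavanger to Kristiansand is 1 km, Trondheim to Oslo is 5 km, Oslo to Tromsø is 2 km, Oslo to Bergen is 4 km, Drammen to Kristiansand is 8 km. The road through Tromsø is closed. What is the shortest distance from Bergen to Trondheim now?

Checking several routes:
Bergen - Trondheim: 5
Bergen - Oslo - Stavanger - Kristiansand - Trondheim: 4 + 6 + 1 + 2 = 13
Bergen - Hamar - Ålesund - Kristiansand - Trondheim: 2 + 4 + 4 + 2 = 12
Bergen - Oslo - Trondheim: 4 + 5 = 9
Bergen - Oslo - Kristiansand - Trondheim: 4 + 2 + 2 = 8
Shortest: 5 km.

5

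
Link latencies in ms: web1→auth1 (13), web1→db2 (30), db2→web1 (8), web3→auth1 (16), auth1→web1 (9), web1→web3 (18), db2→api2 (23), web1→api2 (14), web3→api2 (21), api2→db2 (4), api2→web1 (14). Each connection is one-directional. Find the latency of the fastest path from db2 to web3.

Candidate routes:
db2→web1→web3: 8 + 18 = 26
db2→api2→web1→web3: 23 + 14 + 18 = 55
Shortest: 26 ms.

26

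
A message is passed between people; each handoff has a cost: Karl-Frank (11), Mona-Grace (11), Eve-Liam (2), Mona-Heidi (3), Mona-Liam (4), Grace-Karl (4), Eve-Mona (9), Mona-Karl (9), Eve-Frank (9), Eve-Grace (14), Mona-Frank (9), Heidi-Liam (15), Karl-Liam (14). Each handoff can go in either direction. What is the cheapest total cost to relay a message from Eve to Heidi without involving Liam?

A few of the Eve→Heidi routes:
Eve → Grace → Mona → Heidi: 14 + 11 + 3 = 28
Eve → Frank → Mona → Heidi: 9 + 9 + 3 = 21
Eve → Mona → Heidi: 9 + 3 = 12
Best route has total 12.

12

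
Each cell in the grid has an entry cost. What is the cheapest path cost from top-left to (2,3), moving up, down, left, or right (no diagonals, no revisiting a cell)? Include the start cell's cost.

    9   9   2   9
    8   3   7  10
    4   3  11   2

Best path: [0,0]→[1,0]→[1,1]→[2,1]→[2,2]→[2,3]
Cost: 9 + 8 + 3 + 3 + 11 + 2 = 36

36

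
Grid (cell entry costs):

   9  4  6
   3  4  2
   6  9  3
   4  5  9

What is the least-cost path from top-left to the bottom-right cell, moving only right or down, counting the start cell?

30

Take r0c0 → r1c0 → r1c1 → r1c2 → r2c2 → r3c2 for a total of 9 + 3 + 4 + 2 + 3 + 9 = 30.
For comparison, the top-then-right route costs 33.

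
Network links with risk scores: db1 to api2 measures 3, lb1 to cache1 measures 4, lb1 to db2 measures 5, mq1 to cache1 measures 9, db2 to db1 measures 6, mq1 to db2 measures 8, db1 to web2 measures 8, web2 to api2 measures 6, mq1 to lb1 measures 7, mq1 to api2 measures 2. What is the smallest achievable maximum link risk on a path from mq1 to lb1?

6

Some routes from mq1 to lb1:
mq1 -> db2 -> lb1: max(8, 5) = 8
mq1 -> lb1: max(7) = 7
mq1 -> api2 -> db1 -> db2 -> lb1: max(2, 3, 6, 5) = 6
Smallest bottleneck: 6.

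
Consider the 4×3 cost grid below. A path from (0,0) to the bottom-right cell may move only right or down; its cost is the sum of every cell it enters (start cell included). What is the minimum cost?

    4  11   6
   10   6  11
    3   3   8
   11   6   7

33

Take r0c0 r1c0 r2c0 r2c1 r3c1 r3c2 for a total of 4 + 10 + 3 + 3 + 6 + 7 = 33.
(Top row then right column would cost 47.)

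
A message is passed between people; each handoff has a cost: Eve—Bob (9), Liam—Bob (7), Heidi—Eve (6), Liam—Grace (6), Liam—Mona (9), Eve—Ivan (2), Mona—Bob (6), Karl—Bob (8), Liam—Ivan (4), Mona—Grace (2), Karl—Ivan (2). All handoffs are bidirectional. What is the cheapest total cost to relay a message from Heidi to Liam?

12

A few of the Heidi→Liam routes:
Heidi-Eve-Ivan-Liam: 6 + 2 + 4 = 12
Heidi-Eve-Ivan-Karl-Bob-Liam: 6 + 2 + 2 + 8 + 7 = 25
Heidi-Eve-Bob-Liam: 6 + 9 + 7 = 22
Shortest: 12.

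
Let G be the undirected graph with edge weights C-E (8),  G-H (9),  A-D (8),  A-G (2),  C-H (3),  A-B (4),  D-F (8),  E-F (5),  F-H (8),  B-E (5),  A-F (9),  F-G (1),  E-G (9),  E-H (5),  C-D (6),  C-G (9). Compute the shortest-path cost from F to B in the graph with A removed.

10

A few of the F→B routes:
F → E → B: 5 + 5 = 10
F → G → C → E → B: 1 + 9 + 8 + 5 = 23
F → G → H → E → B: 1 + 9 + 5 + 5 = 20
F → G → C → H → E → B: 1 + 9 + 3 + 5 + 5 = 23
F → H → E → B: 8 + 5 + 5 = 18
F → G → E → B: 1 + 9 + 5 = 15
Shortest: 10.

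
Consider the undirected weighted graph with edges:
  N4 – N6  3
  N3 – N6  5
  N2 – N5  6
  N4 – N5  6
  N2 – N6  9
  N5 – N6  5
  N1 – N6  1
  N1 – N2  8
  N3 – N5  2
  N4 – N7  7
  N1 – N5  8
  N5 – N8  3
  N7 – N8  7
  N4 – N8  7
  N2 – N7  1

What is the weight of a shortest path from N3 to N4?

A few of the N3→N4 routes:
N3 → N6 → N4: 5 + 3 = 8
N3 → N5 → N8 → N4: 2 + 3 + 7 = 12
N3 → N5 → N1 → N6 → N4: 2 + 8 + 1 + 3 = 14
N3 → N5 → N4: 2 + 6 = 8
N3 → N5 → N6 → N4: 2 + 5 + 3 = 10
Best route has total 8.

8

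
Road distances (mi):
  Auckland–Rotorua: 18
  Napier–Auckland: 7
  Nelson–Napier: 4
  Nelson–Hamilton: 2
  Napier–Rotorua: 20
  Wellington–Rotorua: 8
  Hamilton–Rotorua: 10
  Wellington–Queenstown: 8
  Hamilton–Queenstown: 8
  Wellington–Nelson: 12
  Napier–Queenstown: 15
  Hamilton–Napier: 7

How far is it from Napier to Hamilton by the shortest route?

Some routes from Napier to Hamilton:
Napier -> Hamilton: 7
Napier -> Rotorua -> Hamilton: 20 + 10 = 30
Napier -> Nelson -> Hamilton: 4 + 2 = 6
Napier -> Queenstown -> Hamilton: 15 + 8 = 23
Shortest: 6 mi.

6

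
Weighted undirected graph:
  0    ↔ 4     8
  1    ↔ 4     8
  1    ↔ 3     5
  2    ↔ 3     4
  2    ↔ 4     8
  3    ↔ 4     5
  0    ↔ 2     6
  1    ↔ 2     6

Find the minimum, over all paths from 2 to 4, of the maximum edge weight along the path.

A few of the 2→4 routes:
2 - 1 - 3 - 4: max(6, 5, 5) = 6
2 - 0 - 4: max(6, 8) = 8
2 - 4: max(8) = 8
2 - 3 - 4: max(4, 5) = 5
2 - 1 - 4: max(6, 8) = 8
The minimum achievable maximum is 5.

5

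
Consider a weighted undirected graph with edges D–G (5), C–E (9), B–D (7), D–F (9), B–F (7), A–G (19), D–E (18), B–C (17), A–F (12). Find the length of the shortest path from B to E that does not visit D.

Paths from B to E avoiding D:
B→C→E: 17 + 9 = 26
The minimum is 26.

26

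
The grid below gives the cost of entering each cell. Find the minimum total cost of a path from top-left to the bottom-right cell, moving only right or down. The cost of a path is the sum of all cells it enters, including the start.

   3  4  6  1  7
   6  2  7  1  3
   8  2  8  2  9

26

Cheapest: r0c0→r0c1→r0c2→r0c3→r1c3→r2c3→r2c4
  3 + 4 + 6 + 1 + 1 + 2 + 9 = 26
For comparison, the top-then-right route costs 33.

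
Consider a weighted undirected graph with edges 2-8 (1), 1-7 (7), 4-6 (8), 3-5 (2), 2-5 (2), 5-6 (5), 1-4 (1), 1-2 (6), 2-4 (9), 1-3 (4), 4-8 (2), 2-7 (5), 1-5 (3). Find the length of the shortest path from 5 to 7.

Some routes from 5 to 7:
5-3-1-7: 2 + 4 + 7 = 13
5-1-7: 3 + 7 = 10
5-2-7: 2 + 5 = 7
5-1-4-8-2-7: 3 + 1 + 2 + 1 + 5 = 12
The minimum is 7.

7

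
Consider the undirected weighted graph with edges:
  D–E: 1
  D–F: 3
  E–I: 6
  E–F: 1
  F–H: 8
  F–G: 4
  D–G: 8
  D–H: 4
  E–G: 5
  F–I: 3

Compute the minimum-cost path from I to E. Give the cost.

Checking several routes:
I -> E: 6
I -> F -> E: 3 + 1 = 4
I -> F -> D -> E: 3 + 3 + 1 = 7
Shortest: 4.

4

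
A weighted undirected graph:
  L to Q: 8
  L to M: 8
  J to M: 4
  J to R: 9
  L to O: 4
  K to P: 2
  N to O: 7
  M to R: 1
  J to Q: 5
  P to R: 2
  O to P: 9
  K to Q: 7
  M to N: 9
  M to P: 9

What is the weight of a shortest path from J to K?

Comparing a few candidate routes:
J -> M -> R -> P -> K: 4 + 1 + 2 + 2 = 9
J -> M -> P -> K: 4 + 9 + 2 = 15
J -> R -> P -> K: 9 + 2 + 2 = 13
J -> Q -> K: 5 + 7 = 12
Shortest: 9.

9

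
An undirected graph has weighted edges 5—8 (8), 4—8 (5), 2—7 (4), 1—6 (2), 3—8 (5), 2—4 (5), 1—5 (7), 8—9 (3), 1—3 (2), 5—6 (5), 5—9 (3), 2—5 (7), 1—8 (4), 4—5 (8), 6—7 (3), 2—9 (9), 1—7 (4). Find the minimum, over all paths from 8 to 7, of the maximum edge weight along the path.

Comparing a few candidate routes:
8 → 1 → 6 → 7: max(4, 2, 3) = 4
8 → 4 → 2 → 7: max(5, 5, 4) = 5
8 → 1 → 7: max(4, 4) = 4
8 → 3 → 1 → 7: max(5, 2, 4) = 5
Smallest bottleneck: 4.

4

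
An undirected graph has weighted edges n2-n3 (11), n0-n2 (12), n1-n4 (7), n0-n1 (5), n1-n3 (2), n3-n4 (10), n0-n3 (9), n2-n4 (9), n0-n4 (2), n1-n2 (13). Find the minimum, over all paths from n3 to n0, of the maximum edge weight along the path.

Some routes from n3 to n0:
n3-n4-n0: max(10, 2) = 10
n3-n4-n1-n0: max(10, 7, 5) = 10
n3-n0: max(9) = 9
n3-n1-n0: max(2, 5) = 5
n3-n2-n4-n1-n0: max(11, 9, 7, 5) = 11
n3-n1-n4-n0: max(2, 7, 2) = 7
The minimum achievable maximum is 5.

5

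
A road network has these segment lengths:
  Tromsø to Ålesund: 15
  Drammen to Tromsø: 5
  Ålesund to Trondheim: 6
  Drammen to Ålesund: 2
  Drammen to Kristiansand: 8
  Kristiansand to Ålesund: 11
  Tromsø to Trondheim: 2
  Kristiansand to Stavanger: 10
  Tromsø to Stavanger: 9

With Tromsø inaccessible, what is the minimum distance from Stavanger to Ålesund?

Paths from Stavanger to Ålesund avoiding Tromsø:
Stavanger→Kristiansand→Ålesund: 10 + 11 = 21
Stavanger→Kristiansand→Drammen→Ålesund: 10 + 8 + 2 = 20
The minimum is 20.

20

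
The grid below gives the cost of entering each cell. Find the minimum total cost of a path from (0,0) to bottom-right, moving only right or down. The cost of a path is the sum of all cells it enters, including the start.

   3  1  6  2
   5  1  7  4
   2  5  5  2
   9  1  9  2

19

Best path: (0,0) → (0,1) → (1,1) → (2,1) → (2,2) → (2,3) → (3,3)
Cost: 3 + 1 + 1 + 5 + 5 + 2 + 2 = 19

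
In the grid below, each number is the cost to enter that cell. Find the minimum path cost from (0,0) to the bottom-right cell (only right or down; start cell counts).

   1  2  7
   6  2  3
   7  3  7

15

One optimal route is r0c0→r0c1→r1c1→r1c2→r2c2.
Its cost is 1 + 2 + 2 + 3 + 7 = 15.
For comparison, the top-then-right route costs 20.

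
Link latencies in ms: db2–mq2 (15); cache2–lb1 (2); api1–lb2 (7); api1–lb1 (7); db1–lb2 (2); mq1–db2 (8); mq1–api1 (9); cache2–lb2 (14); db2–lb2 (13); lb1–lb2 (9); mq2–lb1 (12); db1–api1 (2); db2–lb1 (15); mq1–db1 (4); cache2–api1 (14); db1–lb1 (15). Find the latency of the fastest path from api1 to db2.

Checking several routes:
api1 -> lb2 -> db1 -> mq1 -> db2: 7 + 2 + 4 + 8 = 21
api1 -> lb1 -> db2: 7 + 15 = 22
api1 -> db1 -> lb2 -> db2: 2 + 2 + 13 = 17
api1 -> lb2 -> db2: 7 + 13 = 20
api1 -> db1 -> mq1 -> db2: 2 + 4 + 8 = 14
api1 -> mq1 -> db2: 9 + 8 = 17
Best route has total 14 ms.

14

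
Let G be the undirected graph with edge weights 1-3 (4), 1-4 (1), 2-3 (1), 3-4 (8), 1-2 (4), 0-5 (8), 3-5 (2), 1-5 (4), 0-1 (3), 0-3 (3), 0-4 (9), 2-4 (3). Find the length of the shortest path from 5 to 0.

Comparing a few candidate routes:
5 → 3 → 0: 2 + 3 = 5
5 → 3 → 1 → 0: 2 + 4 + 3 = 9
5 → 0: 8
5 → 1 → 0: 4 + 3 = 7
The minimum is 5.

5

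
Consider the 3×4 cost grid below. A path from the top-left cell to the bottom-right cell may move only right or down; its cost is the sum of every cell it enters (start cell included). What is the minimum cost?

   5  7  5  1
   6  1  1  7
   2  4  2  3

Path [0,0]→[1,0]→[1,1]→[1,2]→[2,2]→[2,3]: 5 + 6 + 1 + 1 + 2 + 3 = 18.

18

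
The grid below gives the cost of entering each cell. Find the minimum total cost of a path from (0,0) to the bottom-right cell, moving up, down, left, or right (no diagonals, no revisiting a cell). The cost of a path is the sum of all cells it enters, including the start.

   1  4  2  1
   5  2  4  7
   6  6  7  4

19

Path r0c0 -> r0c1 -> r0c2 -> r0c3 -> r1c3 -> r2c3: 1 + 4 + 2 + 1 + 7 + 4 = 19.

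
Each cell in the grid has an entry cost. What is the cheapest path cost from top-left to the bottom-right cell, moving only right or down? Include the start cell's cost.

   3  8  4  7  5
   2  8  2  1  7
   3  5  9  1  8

Take [0,0] -> [1,0] -> [1,1] -> [1,2] -> [1,3] -> [2,3] -> [2,4] for a total of 3 + 2 + 8 + 2 + 1 + 1 + 8 = 25.
For comparison, the top-then-right route costs 42.

25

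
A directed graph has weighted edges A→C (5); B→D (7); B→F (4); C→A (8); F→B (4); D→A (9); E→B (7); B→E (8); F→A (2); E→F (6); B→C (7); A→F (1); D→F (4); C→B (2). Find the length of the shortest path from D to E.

Candidate routes:
D-F-A-C-B-E: 4 + 2 + 5 + 2 + 8 = 21
D-A-F-B-E: 9 + 1 + 4 + 8 = 22
D-A-C-B-E: 9 + 5 + 2 + 8 = 24
D-F-B-E: 4 + 4 + 8 = 16
Shortest: 16.

16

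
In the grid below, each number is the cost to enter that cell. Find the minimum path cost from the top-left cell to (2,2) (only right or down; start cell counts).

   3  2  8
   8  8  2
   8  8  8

Cheapest: (0,0) -> (0,1) -> (0,2) -> (1,2) -> (2,2)
  3 + 2 + 8 + 2 + 8 = 23

23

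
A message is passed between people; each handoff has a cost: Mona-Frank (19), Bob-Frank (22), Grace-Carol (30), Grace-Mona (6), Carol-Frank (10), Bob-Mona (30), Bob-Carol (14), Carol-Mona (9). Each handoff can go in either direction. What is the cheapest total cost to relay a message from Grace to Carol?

Checking several routes:
Grace-Mona-Bob-Carol: 6 + 30 + 14 = 50
Grace-Carol: 30
Grace-Mona-Carol: 6 + 9 = 15
Grace-Mona-Frank-Carol: 6 + 19 + 10 = 35
Grace-Mona-Frank-Bob-Carol: 6 + 19 + 22 + 14 = 61
The minimum is 15.

15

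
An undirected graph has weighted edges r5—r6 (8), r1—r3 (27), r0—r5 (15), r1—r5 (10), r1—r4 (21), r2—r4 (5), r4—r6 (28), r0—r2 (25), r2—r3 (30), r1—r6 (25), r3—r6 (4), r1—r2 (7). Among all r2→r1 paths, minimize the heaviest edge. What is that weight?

Checking several routes:
r2-r1: max(7) = 7
r2-r4-r1: max(5, 21) = 21
r2-r0-r5-r6-r1: max(25, 15, 8, 25) = 25
Smallest bottleneck: 7.

7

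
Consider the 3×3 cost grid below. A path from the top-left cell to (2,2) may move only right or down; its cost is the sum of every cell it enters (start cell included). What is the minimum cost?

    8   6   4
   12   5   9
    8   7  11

37

Best path: r0c0 r0c1 r1c1 r2c1 r2c2
Cost: 8 + 6 + 5 + 7 + 11 = 37
For comparison, the top-then-right route costs 38.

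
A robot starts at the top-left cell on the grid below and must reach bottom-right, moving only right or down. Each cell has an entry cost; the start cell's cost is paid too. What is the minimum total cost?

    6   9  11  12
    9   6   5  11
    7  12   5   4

35

Path [0,0] [0,1] [1,1] [1,2] [2,2] [2,3]: 6 + 9 + 6 + 5 + 5 + 4 = 35.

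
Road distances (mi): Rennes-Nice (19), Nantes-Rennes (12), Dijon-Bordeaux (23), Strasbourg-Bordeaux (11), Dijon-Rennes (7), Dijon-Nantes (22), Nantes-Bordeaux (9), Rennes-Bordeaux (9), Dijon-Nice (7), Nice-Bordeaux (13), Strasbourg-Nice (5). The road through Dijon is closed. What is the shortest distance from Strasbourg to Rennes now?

20

Some routes from Strasbourg to Rennes avoiding Dijon:
Strasbourg-Nice-Rennes: 5 + 19 = 24
Strasbourg-Bordeaux-Rennes: 11 + 9 = 20
Strasbourg-Nice-Bordeaux-Rennes: 5 + 13 + 9 = 27
The minimum is 20 mi.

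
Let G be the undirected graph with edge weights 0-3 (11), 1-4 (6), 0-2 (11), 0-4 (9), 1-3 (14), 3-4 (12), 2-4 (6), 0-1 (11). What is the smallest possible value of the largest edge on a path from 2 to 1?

6

A few of the 2→1 routes:
2 → 4 → 3 → 0 → 1: max(6, 12, 11, 11) = 12
2 → 0 → 4 → 1: max(11, 9, 6) = 11
2 → 4 → 0 → 1: max(6, 9, 11) = 11
2 → 0 → 3 → 4 → 1: max(11, 11, 12, 6) = 12
2 → 4 → 1: max(6, 6) = 6
2 → 0 → 1: max(11, 11) = 11
Smallest bottleneck: 6.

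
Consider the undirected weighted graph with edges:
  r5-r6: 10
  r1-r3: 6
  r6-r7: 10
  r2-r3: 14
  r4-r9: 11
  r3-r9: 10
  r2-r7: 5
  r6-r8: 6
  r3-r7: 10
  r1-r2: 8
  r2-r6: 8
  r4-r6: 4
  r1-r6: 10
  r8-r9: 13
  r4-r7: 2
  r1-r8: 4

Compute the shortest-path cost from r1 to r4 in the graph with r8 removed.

Checking several routes:
r1 -> r3 -> r7 -> r4: 6 + 10 + 2 = 18
r1 -> r6 -> r4: 10 + 4 = 14
r1 -> r2 -> r6 -> r4: 8 + 8 + 4 = 20
r1 -> r6 -> r7 -> r4: 10 + 10 + 2 = 22
r1 -> r6 -> r2 -> r7 -> r4: 10 + 8 + 5 + 2 = 25
r1 -> r2 -> r7 -> r4: 8 + 5 + 2 = 15
The minimum is 14.

14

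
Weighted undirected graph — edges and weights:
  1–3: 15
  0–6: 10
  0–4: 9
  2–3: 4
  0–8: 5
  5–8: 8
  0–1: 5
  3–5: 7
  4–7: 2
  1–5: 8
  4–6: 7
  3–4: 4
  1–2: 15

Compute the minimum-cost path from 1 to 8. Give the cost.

10

A few of the 1→8 routes:
1 → 3 → 5 → 8: 15 + 7 + 8 = 30
1 → 5 → 8: 8 + 8 = 16
1 → 0 → 8: 5 + 5 = 10
1 → 5 → 3 → 4 → 0 → 8: 8 + 7 + 4 + 9 + 5 = 33
The minimum is 10.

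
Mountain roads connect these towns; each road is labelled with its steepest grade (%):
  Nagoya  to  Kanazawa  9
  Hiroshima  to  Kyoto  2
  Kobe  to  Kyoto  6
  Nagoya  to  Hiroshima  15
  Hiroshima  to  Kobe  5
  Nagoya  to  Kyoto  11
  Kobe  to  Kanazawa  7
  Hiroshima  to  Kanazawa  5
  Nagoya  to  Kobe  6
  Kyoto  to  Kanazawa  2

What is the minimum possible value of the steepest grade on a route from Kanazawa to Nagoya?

Comparing a few candidate routes:
Kanazawa -> Hiroshima -> Kyoto -> Kobe -> Nagoya: max(5, 2, 6, 6) = 6
Kanazawa -> Kyoto -> Hiroshima -> Kobe -> Nagoya: max(2, 2, 5, 6) = 6
Kanazawa -> Hiroshima -> Kobe -> Nagoya: max(5, 5, 6) = 6
The minimum achievable maximum is 6%.

6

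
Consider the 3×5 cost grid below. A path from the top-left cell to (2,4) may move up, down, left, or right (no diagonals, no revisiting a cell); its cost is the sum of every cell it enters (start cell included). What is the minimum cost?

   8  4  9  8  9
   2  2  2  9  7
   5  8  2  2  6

24

Take (0,0) → (1,0) → (1,1) → (1,2) → (2,2) → (2,3) → (2,4) for a total of 8 + 2 + 2 + 2 + 2 + 2 + 6 = 24.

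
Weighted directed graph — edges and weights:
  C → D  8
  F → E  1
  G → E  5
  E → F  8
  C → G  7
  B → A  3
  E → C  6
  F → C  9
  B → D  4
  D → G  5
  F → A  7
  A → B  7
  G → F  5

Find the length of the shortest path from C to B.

Paths from C to B:
C - G - E - F - A - B: 7 + 5 + 8 + 7 + 7 = 34
C - D - G - F - A - B: 8 + 5 + 5 + 7 + 7 = 32
C - D - G - E - F - A - B: 8 + 5 + 5 + 8 + 7 + 7 = 40
C - G - F - A - B: 7 + 5 + 7 + 7 = 26
Shortest: 26.

26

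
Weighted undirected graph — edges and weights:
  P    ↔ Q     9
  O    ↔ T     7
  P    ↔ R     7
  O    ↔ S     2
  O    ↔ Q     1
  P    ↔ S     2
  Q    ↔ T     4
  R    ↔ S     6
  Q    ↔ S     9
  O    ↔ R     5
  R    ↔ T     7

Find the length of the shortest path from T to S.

A few of the T→S routes:
T - R - O - S: 7 + 5 + 2 = 14
T - Q - S: 4 + 9 = 13
T - O - S: 7 + 2 = 9
T - R - S: 7 + 6 = 13
T - Q - O - S: 4 + 1 + 2 = 7
Shortest: 7.

7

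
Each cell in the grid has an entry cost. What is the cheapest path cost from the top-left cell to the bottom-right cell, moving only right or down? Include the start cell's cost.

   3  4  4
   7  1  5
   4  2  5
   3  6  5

Best path: r0c0→r0c1→r1c1→r2c1→r2c2→r3c2
Cost: 3 + 4 + 1 + 2 + 5 + 5 = 20
(Top row then right column would cost 26.)

20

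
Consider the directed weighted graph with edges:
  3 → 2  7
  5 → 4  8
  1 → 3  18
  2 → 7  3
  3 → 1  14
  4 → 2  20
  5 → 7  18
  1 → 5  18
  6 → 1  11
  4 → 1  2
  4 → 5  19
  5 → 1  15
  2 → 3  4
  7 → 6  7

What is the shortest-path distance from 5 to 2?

Candidate routes:
5 - 4 - 2: 8 + 20 = 28
5 - 4 - 1 - 3 - 2: 8 + 2 + 18 + 7 = 35
5 - 1 - 3 - 2: 15 + 18 + 7 = 40
5 - 7 - 6 - 1 - 3 - 2: 18 + 7 + 11 + 18 + 7 = 61
The minimum is 28.

28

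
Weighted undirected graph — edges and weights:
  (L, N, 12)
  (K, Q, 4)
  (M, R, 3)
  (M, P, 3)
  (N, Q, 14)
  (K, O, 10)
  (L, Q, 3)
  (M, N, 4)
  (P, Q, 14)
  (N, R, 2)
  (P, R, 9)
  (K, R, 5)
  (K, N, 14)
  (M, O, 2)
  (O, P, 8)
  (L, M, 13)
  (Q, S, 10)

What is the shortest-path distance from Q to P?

14

Some routes from Q to P:
Q → P: 14
Q → L → M → P: 3 + 13 + 3 = 19
Q → K → R → M → P: 4 + 5 + 3 + 3 = 15
Q → K → R → P: 4 + 5 + 9 = 18
Q → K → R → N → M → P: 4 + 5 + 2 + 4 + 3 = 18
Best route has total 14.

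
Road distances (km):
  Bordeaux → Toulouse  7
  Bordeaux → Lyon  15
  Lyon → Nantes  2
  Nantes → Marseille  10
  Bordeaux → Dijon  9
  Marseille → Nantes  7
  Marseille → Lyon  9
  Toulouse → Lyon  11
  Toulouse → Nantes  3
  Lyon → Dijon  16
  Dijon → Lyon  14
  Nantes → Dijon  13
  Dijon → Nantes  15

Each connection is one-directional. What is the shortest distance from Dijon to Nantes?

15

Candidate routes:
Dijon-Lyon-Nantes: 14 + 2 = 16
Dijon-Nantes: 15
Shortest: 15 km.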